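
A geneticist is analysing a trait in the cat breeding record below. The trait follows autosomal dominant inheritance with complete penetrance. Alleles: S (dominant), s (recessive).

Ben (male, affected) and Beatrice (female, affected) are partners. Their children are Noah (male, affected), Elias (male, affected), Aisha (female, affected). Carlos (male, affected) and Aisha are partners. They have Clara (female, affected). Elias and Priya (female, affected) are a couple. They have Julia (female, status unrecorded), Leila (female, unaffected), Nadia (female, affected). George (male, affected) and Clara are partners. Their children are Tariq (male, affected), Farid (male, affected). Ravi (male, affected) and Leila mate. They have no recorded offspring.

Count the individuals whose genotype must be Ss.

2

Obligate heterozygotes: Elias is affected so carries S and passed s to Leila (ss), so Elias is Ss; Priya is affected so carries S and passed s to Leila (ss), so Priya is Ss.
Every other individual is either homozygous by phenotype or has at least one consistent homozygous assignment, so the count is 2.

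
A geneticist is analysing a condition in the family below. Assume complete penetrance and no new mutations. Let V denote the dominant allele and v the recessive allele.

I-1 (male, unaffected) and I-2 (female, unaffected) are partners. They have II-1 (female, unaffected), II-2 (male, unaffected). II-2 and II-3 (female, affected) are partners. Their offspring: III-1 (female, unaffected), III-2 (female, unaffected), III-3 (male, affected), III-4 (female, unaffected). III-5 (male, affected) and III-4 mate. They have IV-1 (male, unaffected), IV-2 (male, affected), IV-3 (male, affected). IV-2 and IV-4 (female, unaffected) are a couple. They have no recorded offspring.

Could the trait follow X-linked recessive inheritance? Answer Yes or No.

Yes

A consistent assignment under X-linked recessive exists: I-1 X^V Y, I-2 X^V X^V, II-1 X^V X^V, II-2 X^V Y, II-3 X^v X^v, III-1 X^V X^v, III-2 X^V X^v, III-3 X^v Y, III-4 X^V X^v, III-5 X^v Y, IV-1 X^V Y, IV-2 X^v Y, IV-3 X^v Y, IV-4 X^V X^V.
In this assignment every recorded phenotype matches its genotype and every non-founder's genotype is obtainable from its parents' genotypes, so the pedigree is consistent.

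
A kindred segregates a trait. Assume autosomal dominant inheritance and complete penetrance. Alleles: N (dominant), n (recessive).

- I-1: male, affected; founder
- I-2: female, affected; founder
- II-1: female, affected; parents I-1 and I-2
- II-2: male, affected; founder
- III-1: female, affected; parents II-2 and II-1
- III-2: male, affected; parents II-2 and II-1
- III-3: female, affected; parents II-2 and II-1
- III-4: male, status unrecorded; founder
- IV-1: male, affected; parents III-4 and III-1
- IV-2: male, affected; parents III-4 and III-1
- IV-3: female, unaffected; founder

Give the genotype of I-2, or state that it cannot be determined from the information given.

cannot be determined

I-2's phenotype allows NN or Nn, and no parent or child forces a single allele at both positions; consistent genotype assignments exist with I-2 as NN or Nn.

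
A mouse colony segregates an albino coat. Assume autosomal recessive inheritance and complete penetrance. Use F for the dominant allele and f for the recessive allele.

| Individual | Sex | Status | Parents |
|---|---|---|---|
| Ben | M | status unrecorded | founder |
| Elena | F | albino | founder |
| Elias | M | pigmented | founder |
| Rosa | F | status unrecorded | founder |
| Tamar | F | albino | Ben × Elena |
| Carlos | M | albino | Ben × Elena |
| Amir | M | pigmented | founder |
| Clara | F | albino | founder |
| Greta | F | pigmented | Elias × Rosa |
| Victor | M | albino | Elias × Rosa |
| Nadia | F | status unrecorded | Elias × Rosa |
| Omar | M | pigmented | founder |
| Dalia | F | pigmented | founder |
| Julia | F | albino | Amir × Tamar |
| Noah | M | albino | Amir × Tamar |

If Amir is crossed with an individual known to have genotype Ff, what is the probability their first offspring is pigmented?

3/4

Amir is pigmented so carries F and passed f to Julia (ff), so Amir is Ff.
The cross gives 1/4 FF : 1/2 Ff : 1/4 ff, so P(offspring is pigmented) = 3/4.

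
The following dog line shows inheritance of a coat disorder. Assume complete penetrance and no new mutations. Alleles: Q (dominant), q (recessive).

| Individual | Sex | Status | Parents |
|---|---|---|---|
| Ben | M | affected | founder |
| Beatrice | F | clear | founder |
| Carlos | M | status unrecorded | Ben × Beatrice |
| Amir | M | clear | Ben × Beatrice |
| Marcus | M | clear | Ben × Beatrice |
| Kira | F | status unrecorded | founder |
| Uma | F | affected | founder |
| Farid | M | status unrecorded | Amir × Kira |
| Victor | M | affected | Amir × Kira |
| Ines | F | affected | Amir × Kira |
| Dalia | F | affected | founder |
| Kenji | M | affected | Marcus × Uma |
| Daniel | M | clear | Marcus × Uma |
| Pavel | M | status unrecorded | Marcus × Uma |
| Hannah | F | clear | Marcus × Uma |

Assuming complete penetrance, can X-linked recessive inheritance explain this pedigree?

No

Under X-linked recessive, Ines (affected, female) cannot arise from Amir (clear) × Kira (unrecorded).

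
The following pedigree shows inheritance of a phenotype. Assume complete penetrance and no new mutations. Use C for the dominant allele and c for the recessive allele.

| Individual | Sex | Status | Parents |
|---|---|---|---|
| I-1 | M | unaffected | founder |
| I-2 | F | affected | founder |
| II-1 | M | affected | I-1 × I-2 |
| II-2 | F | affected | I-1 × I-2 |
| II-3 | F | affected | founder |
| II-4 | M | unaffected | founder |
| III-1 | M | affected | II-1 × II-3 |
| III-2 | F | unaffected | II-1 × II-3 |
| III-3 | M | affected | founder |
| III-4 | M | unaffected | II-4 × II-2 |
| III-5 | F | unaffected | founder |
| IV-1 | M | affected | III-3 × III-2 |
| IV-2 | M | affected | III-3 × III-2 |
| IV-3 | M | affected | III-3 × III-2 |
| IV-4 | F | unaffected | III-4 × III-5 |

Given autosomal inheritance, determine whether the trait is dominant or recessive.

dominant

II-1 and II-3 are both affected yet have an unaffected child III-2. Under a recessive model two affected parents are homozygous and every child would be affected, so the trait cannot be recessive.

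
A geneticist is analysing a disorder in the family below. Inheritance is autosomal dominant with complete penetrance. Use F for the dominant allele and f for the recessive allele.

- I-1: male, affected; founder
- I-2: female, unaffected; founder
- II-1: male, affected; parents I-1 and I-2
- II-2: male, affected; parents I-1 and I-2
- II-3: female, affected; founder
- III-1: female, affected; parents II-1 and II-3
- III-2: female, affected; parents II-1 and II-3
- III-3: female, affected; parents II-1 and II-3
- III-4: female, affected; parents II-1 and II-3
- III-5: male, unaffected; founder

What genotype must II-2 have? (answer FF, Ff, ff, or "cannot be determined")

From phenotype alone, II-2 is FF or Ff.
II-2 is affected so carries F and received f from I-2 (ff), so II-2 is Ff.

Ff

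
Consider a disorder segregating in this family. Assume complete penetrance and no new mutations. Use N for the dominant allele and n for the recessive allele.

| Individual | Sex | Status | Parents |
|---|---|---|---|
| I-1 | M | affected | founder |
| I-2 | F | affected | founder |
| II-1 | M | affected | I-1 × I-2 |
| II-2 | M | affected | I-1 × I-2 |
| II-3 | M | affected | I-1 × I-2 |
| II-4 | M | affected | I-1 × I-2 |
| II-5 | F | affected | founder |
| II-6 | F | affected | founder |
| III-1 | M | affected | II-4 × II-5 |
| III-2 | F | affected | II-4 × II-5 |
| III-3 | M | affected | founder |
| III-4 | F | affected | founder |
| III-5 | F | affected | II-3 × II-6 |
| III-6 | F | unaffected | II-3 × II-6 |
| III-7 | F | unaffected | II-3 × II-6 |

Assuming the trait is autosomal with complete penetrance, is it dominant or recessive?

dominant

II-3 and II-6 are both affected yet have an unaffected child III-6. Under a recessive model two affected parents are homozygous and every child would be affected, so the trait cannot be recessive.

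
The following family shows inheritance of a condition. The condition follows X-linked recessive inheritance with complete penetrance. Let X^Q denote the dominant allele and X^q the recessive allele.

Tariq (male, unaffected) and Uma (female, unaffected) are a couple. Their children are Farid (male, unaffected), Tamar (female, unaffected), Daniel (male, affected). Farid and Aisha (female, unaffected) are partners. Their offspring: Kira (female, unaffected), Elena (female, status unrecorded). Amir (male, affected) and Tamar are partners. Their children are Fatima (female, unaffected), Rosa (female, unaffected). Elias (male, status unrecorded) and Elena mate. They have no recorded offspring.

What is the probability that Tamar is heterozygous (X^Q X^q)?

Tariq is unaffected, so Tariq is X^Q Y.
Uma is unaffected so carries Q and passed q to Daniel (X^q Y), so Uma is X^Q X^q.
Their cross gives offspring ratios 1/2 X^Q X^Q : 1/2 X^Q X^q. Conditioning on Tamar being unaffected, P(X^Q X^q) = 1/2 / 1 = 1/2 before taking Tamar's own offspring into account.
Amir is affected, so Amir is X^q Y.
Now use Tamar's offspring. Probability of each recorded status — unaffected daughter Fatima: 1/2 if Tamar is X^Q X^q, 1 if X^Q X^Q; unaffected daughter Rosa: 1/2 if Tamar is X^Q X^q, 1 if X^Q X^Q.
Bayes: P(X^Q X^q) = 1/2·1/4 / (1/2·1/4 + 1/2·1) = 1/5.

1/5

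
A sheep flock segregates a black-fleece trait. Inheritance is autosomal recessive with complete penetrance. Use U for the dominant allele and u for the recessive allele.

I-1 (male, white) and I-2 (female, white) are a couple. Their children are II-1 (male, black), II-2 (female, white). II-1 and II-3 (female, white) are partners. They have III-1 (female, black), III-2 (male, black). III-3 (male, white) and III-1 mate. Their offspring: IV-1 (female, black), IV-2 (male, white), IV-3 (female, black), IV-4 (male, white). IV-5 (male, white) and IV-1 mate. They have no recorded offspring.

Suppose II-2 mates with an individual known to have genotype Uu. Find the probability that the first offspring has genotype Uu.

I-1 is white so carries U and passed u to II-1 (uu), so I-1 is Uu.
I-2 is white so carries U and passed u to II-1 (uu), so I-2 is Uu.
II-2 is a white offspring of I-1 (Uu) × I-2 (Uu), whose cross gives 1/4 UU : 1/2 Uu : 1/4 uu; conditioning on being white, II-2 is UU with probability 1/3, Uu with probability 2/3.
Summing over parental genotype combinations, P(offspring has genotype Uu) = 1/3·1/2 + 2/3·1/2 = 1/2.

1/2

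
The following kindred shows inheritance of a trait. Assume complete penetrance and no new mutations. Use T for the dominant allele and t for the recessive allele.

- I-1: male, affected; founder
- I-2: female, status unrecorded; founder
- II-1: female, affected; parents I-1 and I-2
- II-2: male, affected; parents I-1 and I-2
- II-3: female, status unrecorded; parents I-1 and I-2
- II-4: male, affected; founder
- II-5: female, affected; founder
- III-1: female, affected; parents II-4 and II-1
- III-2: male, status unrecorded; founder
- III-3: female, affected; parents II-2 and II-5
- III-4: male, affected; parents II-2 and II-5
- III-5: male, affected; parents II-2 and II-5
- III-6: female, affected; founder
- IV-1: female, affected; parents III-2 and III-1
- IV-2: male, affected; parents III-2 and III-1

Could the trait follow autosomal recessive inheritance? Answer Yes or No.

Yes

A consistent assignment under autosomal recessive exists: I-1 tt, I-2 Tt, II-1 tt, II-2 tt, II-3 Tt, II-4 tt, II-5 tt, III-1 tt, III-2 Tt, III-3 tt, III-4 tt, III-5 tt, III-6 tt, IV-1 tt, IV-2 tt.
In this assignment every recorded phenotype matches its genotype and every non-founder's genotype is obtainable from its parents' genotypes, so the pedigree is consistent.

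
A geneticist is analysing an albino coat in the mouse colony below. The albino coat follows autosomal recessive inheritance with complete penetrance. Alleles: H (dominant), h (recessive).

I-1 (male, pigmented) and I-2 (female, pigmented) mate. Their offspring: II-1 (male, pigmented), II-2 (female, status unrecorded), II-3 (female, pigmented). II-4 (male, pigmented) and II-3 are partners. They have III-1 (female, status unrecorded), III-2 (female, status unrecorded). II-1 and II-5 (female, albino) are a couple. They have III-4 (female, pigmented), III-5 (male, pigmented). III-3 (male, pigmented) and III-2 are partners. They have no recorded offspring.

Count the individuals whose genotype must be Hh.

2

Obligate heterozygotes: III-4 is pigmented so carries H and received h from II-5 (hh), so III-4 is Hh; III-5 is pigmented so carries H and received h from II-5 (hh), so III-5 is Hh.
Every other individual is either homozygous by phenotype or has at least one consistent homozygous assignment, so the count is 2.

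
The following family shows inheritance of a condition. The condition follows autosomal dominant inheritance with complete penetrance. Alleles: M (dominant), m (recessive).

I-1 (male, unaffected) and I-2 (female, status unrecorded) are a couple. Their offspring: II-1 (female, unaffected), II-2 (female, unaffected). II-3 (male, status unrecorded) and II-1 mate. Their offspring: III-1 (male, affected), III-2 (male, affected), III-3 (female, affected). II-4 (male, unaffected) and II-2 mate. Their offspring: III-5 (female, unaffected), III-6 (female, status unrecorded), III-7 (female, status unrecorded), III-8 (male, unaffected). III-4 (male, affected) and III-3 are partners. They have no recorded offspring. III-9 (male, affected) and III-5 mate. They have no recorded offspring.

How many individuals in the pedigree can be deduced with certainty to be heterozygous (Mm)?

3

Obligate heterozygotes: III-1 is affected so carries M and received m from II-1 (mm), so III-1 is Mm; III-2 is affected so carries M and received m from II-1 (mm), so III-2 is Mm; III-3 is affected so carries M and received m from II-1 (mm), so III-3 is Mm.
Every other individual is either homozygous by phenotype or has at least one consistent homozygous assignment, so the count is 3.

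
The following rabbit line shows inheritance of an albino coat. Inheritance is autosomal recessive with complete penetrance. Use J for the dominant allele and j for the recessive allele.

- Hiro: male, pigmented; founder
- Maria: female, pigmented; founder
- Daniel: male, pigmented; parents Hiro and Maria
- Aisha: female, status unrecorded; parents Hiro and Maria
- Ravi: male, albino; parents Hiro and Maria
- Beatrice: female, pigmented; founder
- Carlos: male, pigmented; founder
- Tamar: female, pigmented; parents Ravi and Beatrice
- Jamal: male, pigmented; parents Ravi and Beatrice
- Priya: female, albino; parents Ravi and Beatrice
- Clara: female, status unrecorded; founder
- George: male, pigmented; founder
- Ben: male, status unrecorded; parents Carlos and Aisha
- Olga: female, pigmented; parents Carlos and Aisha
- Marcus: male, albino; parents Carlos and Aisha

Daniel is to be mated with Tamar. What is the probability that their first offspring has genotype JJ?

Hiro is pigmented so carries J and passed j to Ravi (jj), so Hiro is Jj.
Maria is pigmented so carries J and passed j to Ravi (jj), so Maria is Jj.
Daniel is a pigmented offspring of Hiro (Jj) × Maria (Jj), whose cross gives 1/4 JJ : 1/2 Jj : 1/4 jj; conditioning on being pigmented, Daniel is JJ with probability 1/3, Jj with probability 2/3.
Tamar is pigmented so carries J and received j from Ravi (jj), so Tamar is Jj.
Summing over parental genotype combinations, P(offspring has genotype JJ) = 1/3·1/2 + 2/3·1/4 = 1/3.

1/3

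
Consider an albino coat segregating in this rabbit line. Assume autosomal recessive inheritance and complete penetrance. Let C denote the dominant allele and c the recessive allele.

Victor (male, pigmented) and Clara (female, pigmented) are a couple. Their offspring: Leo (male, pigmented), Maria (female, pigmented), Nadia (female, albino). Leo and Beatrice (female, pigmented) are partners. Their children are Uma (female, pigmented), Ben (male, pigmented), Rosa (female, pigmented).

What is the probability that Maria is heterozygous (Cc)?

2/3

Victor is pigmented so carries C and passed c to Nadia (cc), so Victor is Cc.
Clara is pigmented so carries C and passed c to Nadia (cc), so Clara is Cc.
Their cross gives offspring ratios 1/4 CC : 1/2 Cc : 1/4 cc. Conditioning on Maria being pigmented, P(Cc) = 1/2 / 3/4 = 2/3.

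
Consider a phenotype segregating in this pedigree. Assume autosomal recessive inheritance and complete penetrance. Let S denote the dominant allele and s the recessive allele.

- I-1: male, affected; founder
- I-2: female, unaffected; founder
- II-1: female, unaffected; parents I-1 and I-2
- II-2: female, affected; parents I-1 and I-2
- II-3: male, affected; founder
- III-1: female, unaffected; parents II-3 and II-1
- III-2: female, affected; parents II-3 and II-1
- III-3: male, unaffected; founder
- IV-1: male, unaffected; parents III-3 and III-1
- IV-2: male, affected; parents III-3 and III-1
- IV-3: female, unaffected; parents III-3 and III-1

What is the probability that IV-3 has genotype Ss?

2/3

III-3 is unaffected so carries S and passed s to IV-2 (ss), so III-3 is Ss.
III-1 is unaffected so carries S and received s from II-3 (ss), so III-1 is Ss.
Their cross gives offspring ratios 1/4 SS : 1/2 Ss : 1/4 ss. Conditioning on IV-3 being unaffected, P(Ss) = 1/2 / 3/4 = 2/3.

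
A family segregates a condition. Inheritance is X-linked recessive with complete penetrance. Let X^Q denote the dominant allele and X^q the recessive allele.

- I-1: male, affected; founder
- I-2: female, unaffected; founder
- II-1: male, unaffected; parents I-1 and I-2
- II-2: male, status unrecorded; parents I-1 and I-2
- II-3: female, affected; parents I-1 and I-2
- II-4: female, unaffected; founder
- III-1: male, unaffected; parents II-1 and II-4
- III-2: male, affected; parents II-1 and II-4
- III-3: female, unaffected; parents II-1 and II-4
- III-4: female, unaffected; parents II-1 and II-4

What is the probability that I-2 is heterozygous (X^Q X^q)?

I-2 is unaffected so carries Q and passed q to II-3 (X^q X^q), so I-2 is X^Q X^q, giving P(X^Q X^q) = 1.

1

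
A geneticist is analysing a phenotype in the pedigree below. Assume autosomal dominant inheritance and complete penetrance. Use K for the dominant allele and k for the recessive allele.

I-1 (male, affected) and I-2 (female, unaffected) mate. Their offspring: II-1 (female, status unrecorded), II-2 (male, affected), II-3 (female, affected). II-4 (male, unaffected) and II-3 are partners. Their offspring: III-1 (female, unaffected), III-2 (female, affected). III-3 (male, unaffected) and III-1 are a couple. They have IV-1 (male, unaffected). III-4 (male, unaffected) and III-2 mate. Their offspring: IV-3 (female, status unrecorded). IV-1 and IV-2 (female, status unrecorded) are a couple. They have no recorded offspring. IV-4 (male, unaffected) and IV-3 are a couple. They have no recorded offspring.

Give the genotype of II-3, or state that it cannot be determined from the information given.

Kk

From phenotype alone, II-3 is KK or Kk.
II-3 is affected so carries K and received k from I-2 (kk), so II-3 is Kk.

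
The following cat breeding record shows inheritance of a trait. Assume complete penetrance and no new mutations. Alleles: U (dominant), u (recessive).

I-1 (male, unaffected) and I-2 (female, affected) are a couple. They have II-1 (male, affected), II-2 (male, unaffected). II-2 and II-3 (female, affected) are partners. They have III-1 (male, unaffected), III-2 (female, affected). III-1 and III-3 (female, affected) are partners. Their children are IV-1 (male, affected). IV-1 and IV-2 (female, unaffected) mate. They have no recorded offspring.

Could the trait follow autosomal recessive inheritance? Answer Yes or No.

Yes

A consistent assignment under autosomal recessive exists: I-1 Uu, I-2 uu, II-1 uu, II-2 Uu, II-3 uu, III-1 Uu, III-2 uu, III-3 uu, IV-1 uu, IV-2 UU.
In this assignment every recorded phenotype matches its genotype and every non-founder's genotype is obtainable from its parents' genotypes, so the pedigree is consistent.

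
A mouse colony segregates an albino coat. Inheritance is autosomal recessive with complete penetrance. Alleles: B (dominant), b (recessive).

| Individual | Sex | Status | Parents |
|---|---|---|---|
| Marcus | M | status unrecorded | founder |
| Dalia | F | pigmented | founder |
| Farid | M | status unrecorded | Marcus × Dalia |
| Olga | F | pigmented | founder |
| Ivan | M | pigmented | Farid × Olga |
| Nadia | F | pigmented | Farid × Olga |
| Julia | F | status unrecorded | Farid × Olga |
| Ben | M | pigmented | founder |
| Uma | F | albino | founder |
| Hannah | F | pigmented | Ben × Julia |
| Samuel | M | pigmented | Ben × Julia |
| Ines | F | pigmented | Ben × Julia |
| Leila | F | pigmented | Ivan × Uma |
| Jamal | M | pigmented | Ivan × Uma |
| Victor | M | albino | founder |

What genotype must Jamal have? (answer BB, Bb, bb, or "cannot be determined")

Bb

From phenotype alone, Jamal is BB or Bb.
Jamal is pigmented so carries B and received b from Uma (bb), so Jamal is Bb.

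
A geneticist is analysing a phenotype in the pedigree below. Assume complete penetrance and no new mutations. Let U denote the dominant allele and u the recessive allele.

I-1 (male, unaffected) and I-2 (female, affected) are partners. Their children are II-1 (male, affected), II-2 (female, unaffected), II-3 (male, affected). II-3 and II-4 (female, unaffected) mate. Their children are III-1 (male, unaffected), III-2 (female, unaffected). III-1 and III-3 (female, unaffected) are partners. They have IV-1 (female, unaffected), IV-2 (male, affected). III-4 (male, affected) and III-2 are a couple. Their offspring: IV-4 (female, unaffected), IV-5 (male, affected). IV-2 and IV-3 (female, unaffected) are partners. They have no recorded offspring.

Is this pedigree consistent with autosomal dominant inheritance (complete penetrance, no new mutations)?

Under autosomal dominant, IV-2 (affected, male) cannot arise from III-1 (unaffected) × III-3 (unaffected).

No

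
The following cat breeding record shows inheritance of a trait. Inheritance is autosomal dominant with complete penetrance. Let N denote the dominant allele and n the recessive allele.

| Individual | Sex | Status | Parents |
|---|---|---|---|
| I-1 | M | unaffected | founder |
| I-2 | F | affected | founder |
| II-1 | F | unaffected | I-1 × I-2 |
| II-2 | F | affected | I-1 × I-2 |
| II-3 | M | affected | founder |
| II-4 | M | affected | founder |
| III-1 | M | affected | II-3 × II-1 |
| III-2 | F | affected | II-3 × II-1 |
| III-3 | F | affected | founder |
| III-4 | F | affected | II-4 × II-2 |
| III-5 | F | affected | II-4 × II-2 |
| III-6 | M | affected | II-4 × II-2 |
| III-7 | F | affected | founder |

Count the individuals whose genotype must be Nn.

Obligate heterozygotes: I-2 is affected so carries N and passed n to II-1 (nn), so I-2 is Nn; II-2 is affected so carries N and received n from I-1 (nn), so II-2 is Nn; III-1 is affected so carries N and received n from II-1 (nn), so III-1 is Nn; III-2 is affected so carries N and received n from II-1 (nn), so III-2 is Nn.
Every other individual is either homozygous by phenotype or has at least one consistent homozygous assignment, so the count is 4.

4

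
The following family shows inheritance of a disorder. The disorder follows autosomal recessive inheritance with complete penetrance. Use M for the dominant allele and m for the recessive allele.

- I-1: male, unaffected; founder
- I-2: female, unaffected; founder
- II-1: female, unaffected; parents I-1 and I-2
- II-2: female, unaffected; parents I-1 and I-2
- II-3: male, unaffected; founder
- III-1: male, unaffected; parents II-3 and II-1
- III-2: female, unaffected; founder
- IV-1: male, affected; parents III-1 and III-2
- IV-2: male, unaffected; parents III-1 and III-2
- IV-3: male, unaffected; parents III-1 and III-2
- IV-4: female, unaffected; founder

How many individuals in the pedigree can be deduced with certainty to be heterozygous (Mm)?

Obligate heterozygotes: III-1 is unaffected so carries M and passed m to IV-1 (mm), so III-1 is Mm; III-2 is unaffected so carries M and passed m to IV-1 (mm), so III-2 is Mm.
Every other individual is either homozygous by phenotype or has at least one consistent homozygous assignment, so the count is 2.

2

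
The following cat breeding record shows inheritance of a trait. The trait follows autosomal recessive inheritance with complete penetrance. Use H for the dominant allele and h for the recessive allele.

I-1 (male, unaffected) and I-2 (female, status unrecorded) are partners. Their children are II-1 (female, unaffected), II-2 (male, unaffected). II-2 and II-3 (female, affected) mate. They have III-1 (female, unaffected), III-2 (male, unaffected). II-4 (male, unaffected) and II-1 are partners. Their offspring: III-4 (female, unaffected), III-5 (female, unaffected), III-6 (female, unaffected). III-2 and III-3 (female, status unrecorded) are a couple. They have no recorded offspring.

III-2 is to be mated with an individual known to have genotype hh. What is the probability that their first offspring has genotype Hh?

1/2

III-2 is unaffected so carries H and received h from II-3 (hh), so III-2 is Hh.
The cross gives 1/2 Hh : 1/2 hh, so P(offspring has genotype Hh) = 1/2.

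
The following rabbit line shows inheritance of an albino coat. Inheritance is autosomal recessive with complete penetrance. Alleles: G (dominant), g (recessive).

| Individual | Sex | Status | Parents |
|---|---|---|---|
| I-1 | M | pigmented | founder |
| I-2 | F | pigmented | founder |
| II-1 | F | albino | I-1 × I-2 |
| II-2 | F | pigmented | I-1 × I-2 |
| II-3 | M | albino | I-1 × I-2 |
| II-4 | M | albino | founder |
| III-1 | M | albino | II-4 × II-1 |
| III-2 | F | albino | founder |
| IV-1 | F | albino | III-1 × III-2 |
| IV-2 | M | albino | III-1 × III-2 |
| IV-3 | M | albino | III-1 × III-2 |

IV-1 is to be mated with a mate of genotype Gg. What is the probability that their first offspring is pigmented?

1/2

IV-1 is albino, so IV-1 is gg.
The cross gives 1/2 Gg : 1/2 gg, so P(offspring is pigmented) = 1/2.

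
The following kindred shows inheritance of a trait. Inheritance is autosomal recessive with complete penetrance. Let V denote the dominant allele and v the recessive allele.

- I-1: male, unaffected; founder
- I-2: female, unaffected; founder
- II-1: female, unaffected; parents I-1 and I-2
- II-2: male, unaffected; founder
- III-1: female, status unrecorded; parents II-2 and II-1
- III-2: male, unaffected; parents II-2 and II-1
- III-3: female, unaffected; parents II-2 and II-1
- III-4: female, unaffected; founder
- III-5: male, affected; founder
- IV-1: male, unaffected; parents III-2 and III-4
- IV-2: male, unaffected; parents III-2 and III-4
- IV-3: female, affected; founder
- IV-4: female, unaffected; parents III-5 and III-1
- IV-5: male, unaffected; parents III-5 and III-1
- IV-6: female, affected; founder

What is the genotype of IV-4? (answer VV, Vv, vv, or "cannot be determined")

From phenotype alone, IV-4 is VV or Vv.
IV-4 is unaffected so carries V and received v from III-5 (vv), so IV-4 is Vv.

Vv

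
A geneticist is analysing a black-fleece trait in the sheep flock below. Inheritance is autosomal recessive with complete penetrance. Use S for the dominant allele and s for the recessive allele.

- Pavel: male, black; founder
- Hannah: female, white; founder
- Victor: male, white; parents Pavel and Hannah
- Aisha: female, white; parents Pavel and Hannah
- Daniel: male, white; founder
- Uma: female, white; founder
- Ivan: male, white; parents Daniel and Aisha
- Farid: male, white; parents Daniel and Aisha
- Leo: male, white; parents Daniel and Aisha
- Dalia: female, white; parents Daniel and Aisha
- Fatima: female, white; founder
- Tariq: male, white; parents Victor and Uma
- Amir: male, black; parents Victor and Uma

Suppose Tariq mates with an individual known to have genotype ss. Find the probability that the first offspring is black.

Victor is white so carries S and received s from Pavel (ss), so Victor is Ss.
Uma is white so carries S and passed s to Amir (ss), so Uma is Ss.
Tariq is a white offspring of Victor (Ss) × Uma (Ss), whose cross gives 1/4 SS : 1/2 Ss : 1/4 ss; conditioning on being white, Tariq is SS with probability 1/3, Ss with probability 2/3.
Summing over parental genotype combinations, P(offspring is black) = 2/3·1/2 = 1/3.

1/3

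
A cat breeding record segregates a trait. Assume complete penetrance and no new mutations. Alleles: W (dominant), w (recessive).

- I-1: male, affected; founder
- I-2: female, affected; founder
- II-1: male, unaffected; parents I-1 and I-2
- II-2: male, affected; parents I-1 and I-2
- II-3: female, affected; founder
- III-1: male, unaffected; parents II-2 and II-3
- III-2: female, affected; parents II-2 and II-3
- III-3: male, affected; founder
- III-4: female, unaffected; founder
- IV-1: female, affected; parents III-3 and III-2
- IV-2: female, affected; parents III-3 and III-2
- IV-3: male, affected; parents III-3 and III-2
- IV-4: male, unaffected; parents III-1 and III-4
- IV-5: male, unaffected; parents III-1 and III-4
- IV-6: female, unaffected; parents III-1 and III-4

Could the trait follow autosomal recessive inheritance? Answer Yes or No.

No

Under autosomal recessive, II-1 (unaffected, male) cannot arise from I-1 (affected) × I-2 (affected).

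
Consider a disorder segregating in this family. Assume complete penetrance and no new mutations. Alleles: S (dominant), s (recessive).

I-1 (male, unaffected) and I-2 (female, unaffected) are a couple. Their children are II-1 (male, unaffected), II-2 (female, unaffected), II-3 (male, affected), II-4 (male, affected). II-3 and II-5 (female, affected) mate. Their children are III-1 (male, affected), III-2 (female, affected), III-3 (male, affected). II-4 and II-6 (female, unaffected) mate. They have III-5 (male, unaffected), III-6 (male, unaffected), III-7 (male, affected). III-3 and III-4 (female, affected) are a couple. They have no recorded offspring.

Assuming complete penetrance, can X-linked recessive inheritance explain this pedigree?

A consistent assignment under X-linked recessive exists: I-1 X^S Y, I-2 X^S X^s, II-1 X^S Y, II-2 X^S X^S, II-3 X^s Y, II-4 X^s Y, II-5 X^s X^s, II-6 X^S X^s, III-1 X^s Y, III-2 X^s X^s, III-3 X^s Y, III-4 X^s X^s, III-5 X^S Y, III-6 X^S Y, III-7 X^s Y.
In this assignment every recorded phenotype matches its genotype and every non-founder's genotype is obtainable from its parents' genotypes, so the pedigree is consistent.

Yes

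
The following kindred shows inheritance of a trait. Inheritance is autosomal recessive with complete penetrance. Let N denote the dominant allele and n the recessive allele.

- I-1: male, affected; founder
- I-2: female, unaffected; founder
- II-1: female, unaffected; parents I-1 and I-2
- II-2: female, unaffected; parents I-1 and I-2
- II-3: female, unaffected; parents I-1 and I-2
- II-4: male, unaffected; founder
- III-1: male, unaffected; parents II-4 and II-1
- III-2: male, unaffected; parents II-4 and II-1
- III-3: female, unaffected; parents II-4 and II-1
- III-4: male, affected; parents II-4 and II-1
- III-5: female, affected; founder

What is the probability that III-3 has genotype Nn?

II-4 is unaffected so carries N and passed n to III-4 (nn), so II-4 is Nn.
II-1 is unaffected so carries N and received n from I-1 (nn), so II-1 is Nn.
Their cross gives offspring ratios 1/4 NN : 1/2 Nn : 1/4 nn. Conditioning on III-3 being unaffected, P(Nn) = 1/2 / 3/4 = 2/3.

2/3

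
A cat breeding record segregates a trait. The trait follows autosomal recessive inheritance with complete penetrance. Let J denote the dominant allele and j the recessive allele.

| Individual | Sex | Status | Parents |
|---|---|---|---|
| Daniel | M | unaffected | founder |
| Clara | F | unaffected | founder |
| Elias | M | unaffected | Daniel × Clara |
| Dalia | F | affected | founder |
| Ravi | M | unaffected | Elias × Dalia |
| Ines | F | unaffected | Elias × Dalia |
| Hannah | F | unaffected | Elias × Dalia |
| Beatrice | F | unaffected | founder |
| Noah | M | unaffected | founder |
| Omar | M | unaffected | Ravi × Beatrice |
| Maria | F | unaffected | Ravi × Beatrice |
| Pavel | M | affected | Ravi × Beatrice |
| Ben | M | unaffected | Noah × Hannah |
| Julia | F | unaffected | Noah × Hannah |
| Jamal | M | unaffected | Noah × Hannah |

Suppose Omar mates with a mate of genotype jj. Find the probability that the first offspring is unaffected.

Ravi is unaffected so carries J and received j from Dalia (jj), so Ravi is Jj.
Beatrice is unaffected so carries J and passed j to Pavel (jj), so Beatrice is Jj.
Omar is an unaffected offspring of Ravi (Jj) × Beatrice (Jj), whose cross gives 1/4 JJ : 1/2 Jj : 1/4 jj; conditioning on being unaffected, Omar is JJ with probability 1/3, Jj with probability 2/3.
Summing over parental genotype combinations, P(offspring is unaffected) = 1/3·1 + 2/3·1/2 = 2/3.

2/3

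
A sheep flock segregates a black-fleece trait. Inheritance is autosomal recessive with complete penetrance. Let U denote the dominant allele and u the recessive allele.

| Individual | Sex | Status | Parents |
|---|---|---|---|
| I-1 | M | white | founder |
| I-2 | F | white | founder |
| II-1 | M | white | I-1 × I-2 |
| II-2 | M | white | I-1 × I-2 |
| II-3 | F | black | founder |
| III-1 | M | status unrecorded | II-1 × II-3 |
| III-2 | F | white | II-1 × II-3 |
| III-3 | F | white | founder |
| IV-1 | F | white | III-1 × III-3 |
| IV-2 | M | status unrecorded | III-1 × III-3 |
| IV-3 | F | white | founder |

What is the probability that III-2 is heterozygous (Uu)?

III-2 is white so carries U and received u from II-3 (uu), so III-2 is Uu, giving P(Uu) = 1.

1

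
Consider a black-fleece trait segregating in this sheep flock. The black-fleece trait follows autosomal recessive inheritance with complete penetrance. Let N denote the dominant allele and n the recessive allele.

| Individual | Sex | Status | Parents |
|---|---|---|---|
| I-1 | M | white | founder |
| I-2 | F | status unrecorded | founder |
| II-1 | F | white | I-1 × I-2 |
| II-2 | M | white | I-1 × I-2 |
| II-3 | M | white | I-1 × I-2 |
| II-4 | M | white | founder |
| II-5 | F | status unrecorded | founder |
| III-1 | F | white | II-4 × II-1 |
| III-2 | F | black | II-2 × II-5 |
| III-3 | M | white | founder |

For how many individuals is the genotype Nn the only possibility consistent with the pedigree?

1

Obligate heterozygotes: II-2 is white so carries N and passed n to III-2 (nn), so II-2 is Nn.
Every other individual is either homozygous by phenotype or has at least one consistent homozygous assignment, so the count is 1.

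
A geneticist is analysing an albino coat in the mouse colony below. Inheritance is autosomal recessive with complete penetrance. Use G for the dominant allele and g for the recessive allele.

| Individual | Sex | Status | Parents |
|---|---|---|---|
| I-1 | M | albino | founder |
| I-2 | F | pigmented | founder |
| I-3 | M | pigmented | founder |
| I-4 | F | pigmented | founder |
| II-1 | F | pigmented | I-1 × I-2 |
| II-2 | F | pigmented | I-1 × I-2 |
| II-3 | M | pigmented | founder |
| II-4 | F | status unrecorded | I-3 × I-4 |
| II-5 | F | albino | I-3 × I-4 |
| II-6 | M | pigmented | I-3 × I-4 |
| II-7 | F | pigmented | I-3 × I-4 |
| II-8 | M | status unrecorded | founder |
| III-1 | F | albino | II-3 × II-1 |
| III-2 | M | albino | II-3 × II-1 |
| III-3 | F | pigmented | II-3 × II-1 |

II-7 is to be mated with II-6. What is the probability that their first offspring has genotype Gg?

4/9

I-3 is pigmented so carries G and passed g to II-5 (gg), so I-3 is Gg.
I-4 is pigmented so carries G and passed g to II-5 (gg), so I-4 is Gg.
II-7 is a pigmented offspring of I-3 (Gg) × I-4 (Gg), whose cross gives 1/4 GG : 1/2 Gg : 1/4 gg; conditioning on being pigmented, II-7 is GG with probability 1/3, Gg with probability 2/3.
II-6 is a pigmented offspring of I-3 (Gg) × I-4 (Gg), whose cross gives 1/4 GG : 1/2 Gg : 1/4 gg; conditioning on being pigmented, II-6 is GG with probability 1/3, Gg with probability 2/3.
Summing over parental genotype combinations, P(offspring has genotype Gg) = 2/9·1/2 + 2/9·1/2 + 4/9·1/2 = 4/9.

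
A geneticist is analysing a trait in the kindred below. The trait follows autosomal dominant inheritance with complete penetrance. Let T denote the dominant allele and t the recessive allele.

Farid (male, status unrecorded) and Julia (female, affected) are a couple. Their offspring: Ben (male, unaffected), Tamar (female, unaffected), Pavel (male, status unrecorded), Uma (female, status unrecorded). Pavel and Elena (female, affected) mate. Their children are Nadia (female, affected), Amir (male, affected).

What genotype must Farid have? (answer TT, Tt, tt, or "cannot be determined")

Farid's phenotype is unrecorded, and no parent or child forces a single allele at both positions; consistent genotype assignments exist with Farid as Tt or tt.

cannot be determined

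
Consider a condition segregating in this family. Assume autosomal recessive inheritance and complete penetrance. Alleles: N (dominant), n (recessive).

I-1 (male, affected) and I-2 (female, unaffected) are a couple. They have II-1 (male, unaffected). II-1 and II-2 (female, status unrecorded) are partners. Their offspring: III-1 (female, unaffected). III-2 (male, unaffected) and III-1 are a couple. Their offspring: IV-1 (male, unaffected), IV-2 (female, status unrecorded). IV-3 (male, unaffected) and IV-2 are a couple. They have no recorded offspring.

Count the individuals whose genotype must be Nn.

1

Obligate heterozygotes: II-1 is unaffected so carries N and received n from I-1 (nn), so II-1 is Nn.
Every other individual is either homozygous by phenotype or has at least one consistent homozygous assignment, so the count is 1.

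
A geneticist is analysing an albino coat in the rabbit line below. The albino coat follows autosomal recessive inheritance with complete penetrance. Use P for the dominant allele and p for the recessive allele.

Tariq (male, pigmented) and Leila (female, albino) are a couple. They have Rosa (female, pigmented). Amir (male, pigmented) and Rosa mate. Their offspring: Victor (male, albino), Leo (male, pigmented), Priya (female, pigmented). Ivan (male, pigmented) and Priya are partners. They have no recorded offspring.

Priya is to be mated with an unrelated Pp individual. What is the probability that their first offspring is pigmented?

5/6

Amir is pigmented so carries P and passed p to Victor (pp), so Amir is Pp.
Rosa is pigmented so carries P and received p from Leila (pp), so Rosa is Pp.
Priya is a pigmented offspring of Amir (Pp) × Rosa (Pp), whose cross gives 1/4 PP : 1/2 Pp : 1/4 pp; conditioning on being pigmented, Priya is PP with probability 1/3, Pp with probability 2/3.
Summing over parental genotype combinations, P(offspring is pigmented) = 1/3·1 + 2/3·3/4 = 5/6.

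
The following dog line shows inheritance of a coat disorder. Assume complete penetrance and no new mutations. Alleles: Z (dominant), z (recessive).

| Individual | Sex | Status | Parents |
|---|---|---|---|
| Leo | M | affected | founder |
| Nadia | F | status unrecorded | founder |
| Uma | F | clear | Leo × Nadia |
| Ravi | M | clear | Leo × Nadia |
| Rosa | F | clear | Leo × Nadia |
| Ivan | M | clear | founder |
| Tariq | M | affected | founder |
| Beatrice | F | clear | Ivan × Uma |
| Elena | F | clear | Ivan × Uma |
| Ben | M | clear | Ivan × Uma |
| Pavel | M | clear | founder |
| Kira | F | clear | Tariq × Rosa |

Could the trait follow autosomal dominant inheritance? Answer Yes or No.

A consistent assignment under autosomal dominant exists: Leo Zz, Nadia Zz, Uma zz, Ravi zz, Rosa zz, Ivan zz, Tariq Zz, Beatrice zz, Elena zz, Ben zz, Pavel zz, Kira zz.
In this assignment every recorded phenotype matches its genotype and every non-founder's genotype is obtainable from its parents' genotypes, so the pedigree is consistent.

Yes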